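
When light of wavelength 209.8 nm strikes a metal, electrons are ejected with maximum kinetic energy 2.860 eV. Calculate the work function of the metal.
3.05 eV

From Einstein's photoelectric equation: KE_max = hf - φ = hc/λ - φ

Rearranging for φ:
φ = hc/λ - KE_max

Calculate photon energy:
E_photon = hc/λ = 5.9096 eV

Therefore:
φ = 5.9096 - 2.860 = 3.05 eV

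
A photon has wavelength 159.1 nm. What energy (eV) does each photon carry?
7.7928 eV

Using E = hf = hc/λ:

E = hc/λ = (6.626×10⁻³⁴ J·s)(3×10⁸ m/s) / (159.1×10⁻⁹ m)
E = 7.7928 eV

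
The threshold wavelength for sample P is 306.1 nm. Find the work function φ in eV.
4.05 eV

At the threshold wavelength, photon energy equals work function:
φ = hc/λ₀

Calculating:
φ = (6.626×10⁻³⁴ J·s)(3×10⁸ m/s) / (306.1×10⁻⁹ m)
φ = 4.05 eV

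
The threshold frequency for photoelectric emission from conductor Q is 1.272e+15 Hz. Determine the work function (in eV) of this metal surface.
5.26 eV

At the threshold frequency, photon energy equals work function:
φ = hf₀

Calculating:
φ = (6.626×10⁻³⁴ J·s)(1.272e+15 Hz)
φ = 5.26 eV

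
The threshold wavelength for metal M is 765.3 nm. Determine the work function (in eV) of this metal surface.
1.62 eV

At the threshold wavelength, photon energy equals work function:
φ = hc/λ₀

Calculating:
φ = (6.626×10⁻³⁴ J·s)(3×10⁸ m/s) / (765.3×10⁻⁹ m)
φ = 1.62 eV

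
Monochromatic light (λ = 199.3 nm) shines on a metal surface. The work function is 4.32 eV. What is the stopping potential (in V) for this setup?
1.9010 V

The stopping potential V_s satisfies: eV_s = KE_max

First, find KE_max using Einstein's equation:
E_photon = hc/λ = 6.2210 eV
KE_max = E_photon - φ = 6.2210 - 4.32 = 1.9010 eV

Since eV_s = KE_max:
V_s = KE_max/e = 1.9010 V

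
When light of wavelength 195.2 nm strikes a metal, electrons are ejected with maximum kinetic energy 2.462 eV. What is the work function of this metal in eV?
3.89 eV

From Einstein's photoelectric equation: KE_max = hf - φ = hc/λ - φ

Rearranging for φ:
φ = hc/λ - KE_max

Calculate photon energy:
E_photon = hc/λ = 6.3516 eV

Therefore:
φ = 6.3516 - 2.462 = 3.89 eV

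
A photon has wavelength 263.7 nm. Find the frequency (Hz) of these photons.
1.1369e+15 Hz

Using the wave equation: c = fλ

Solving for frequency:
f = c/λ = (3×10⁸ m/s) / (263.7×10⁻⁹ m)
f = 1.1369e+15 Hz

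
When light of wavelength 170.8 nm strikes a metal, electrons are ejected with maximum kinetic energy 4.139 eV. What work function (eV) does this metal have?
3.12 eV

From Einstein's photoelectric equation: KE_max = hf - φ = hc/λ - φ

Rearranging for φ:
φ = hc/λ - KE_max

Calculate photon energy:
E_photon = hc/λ = 7.2590 eV

Therefore:
φ = 7.2590 - 4.139 = 3.12 eV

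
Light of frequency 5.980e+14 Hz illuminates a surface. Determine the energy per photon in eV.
2.4731 eV

Using E = hf:

E = hf = (6.626×10⁻³⁴ J·s)(5.980e+14 Hz)
E = 2.4731 eV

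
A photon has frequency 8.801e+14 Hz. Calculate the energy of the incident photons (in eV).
3.6398 eV

Using E = hf:

E = hf = (6.626×10⁻³⁴ J·s)(8.801e+14 Hz)
E = 3.6398 eV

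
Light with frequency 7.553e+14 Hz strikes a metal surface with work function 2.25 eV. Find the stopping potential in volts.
0.8737 V

The stopping potential V_s satisfies: eV_s = KE_max

First, find KE_max using Einstein's equation:
E_photon = hf = (6.626×10⁻³⁴ J·s)(7.553e+14 Hz) = 3.1237 eV
KE_max = E_photon - φ = 3.1237 - 2.25 = 0.8737 eV

Since eV_s = KE_max:
V_s = KE_max/e = 0.8737 V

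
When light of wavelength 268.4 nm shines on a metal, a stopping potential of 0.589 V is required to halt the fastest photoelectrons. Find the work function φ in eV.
4.03 eV

The stopping potential gives the maximum kinetic energy: KE_max = eV_s = 0.589 eV

From Einstein's photoelectric equation: KE_max = hc/λ - φ
Rearranging: φ = hc/λ - KE_max

Calculate photon energy:
E_photon = hc/λ = (6.626×10⁻³⁴ J·s)(3×10⁸ m/s) / (268.4×10⁻⁹ m) = 4.6194 eV

Therefore:
φ = 4.6194 - 0.589 = 4.03 eV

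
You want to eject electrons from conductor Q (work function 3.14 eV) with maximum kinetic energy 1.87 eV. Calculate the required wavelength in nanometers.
247.47 nm

From Einstein's equation: KE_max = hc/λ - φ

Rearranging for λ:
hc/λ = KE_max + φ
λ = hc/(KE_max + φ)

Required photon energy:
E_photon = KE_max + φ = 1.87 + 3.14 = 5.01 eV

Required wavelength:
λ = hc/E_photon = (6.626×10⁻³⁴)(3×10⁸) / (5.01 × 1.602×10⁻¹⁹)
λ = 247.47 nm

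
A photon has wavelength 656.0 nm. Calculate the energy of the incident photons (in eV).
1.8900 eV

Using E = hf = hc/λ:

E = hc/λ = (6.626×10⁻³⁴ J·s)(3×10⁸ m/s) / (656.0×10⁻⁹ m)
E = 1.8900 eV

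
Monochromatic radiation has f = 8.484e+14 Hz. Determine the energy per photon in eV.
3.5087 eV

Using E = hf:

E = hf = (6.626×10⁻³⁴ J·s)(8.484e+14 Hz)
E = 3.5087 eV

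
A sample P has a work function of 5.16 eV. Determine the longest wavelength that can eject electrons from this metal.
240.28 nm

The threshold wavelength is when the photon energy equals the work function:
hc/λ₀ = φ

Solving for λ₀:
λ₀ = hc/φ = (6.626×10⁻³⁴ J·s)(3×10⁸ m/s) / (5.16 eV × 1.602×10⁻¹⁹ J/eV)
λ₀ = 240.28 nm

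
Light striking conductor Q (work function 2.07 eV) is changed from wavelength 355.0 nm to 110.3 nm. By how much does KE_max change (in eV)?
7.7481 eV

Using Einstein's equation: KE_max = hc/λ - φ

For λ₁ = 355.0 nm:
KE₁ = hc/λ₁ - φ = 3.4925 - 2.07 = 1.4225 eV

For λ₂ = 110.3 nm:
KE₂ = hc/λ₂ - φ = 11.2406 - 2.07 = 9.1706 eV

Change in KE:
ΔKE = KE₂ - KE₁ = 9.1706 - 1.4225 = 7.7481 eV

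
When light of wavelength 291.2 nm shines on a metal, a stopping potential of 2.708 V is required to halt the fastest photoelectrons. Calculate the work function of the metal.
1.55 eV

The stopping potential gives the maximum kinetic energy: KE_max = eV_s = 2.708 eV

From Einstein's photoelectric equation: KE_max = hc/λ - φ
Rearranging: φ = hc/λ - KE_max

Calculate photon energy:
E_photon = hc/λ = (6.626×10⁻³⁴ J·s)(3×10⁸ m/s) / (291.2×10⁻⁹ m) = 4.2577 eV

Therefore:
φ = 4.2577 - 2.708 = 1.55 eV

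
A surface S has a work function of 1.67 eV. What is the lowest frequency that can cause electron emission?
4.0380e+14 Hz

The threshold frequency is when the photon energy equals the work function:
hf₀ = φ

Solving for f₀:
f₀ = φ/h = (1.67 eV × 1.602×10⁻¹⁹ J/eV) / (6.626×10⁻³⁴ J·s)
f₀ = 4.0380e+14 Hz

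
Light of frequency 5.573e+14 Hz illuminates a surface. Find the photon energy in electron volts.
2.3048 eV

Using E = hf:

E = hf = (6.626×10⁻³⁴ J·s)(5.573e+14 Hz)
E = 2.3048 eV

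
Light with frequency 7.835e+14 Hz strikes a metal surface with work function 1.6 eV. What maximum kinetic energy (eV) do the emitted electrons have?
1.6403 eV

Using Einstein's photoelectric equation: KE_max = hf - φ

First, calculate the photon energy:
E_photon = hf = (6.626×10⁻³⁴ J·s)(7.835e+14 Hz)
E_photon = 3.2403 eV

Then, the maximum kinetic energy:
KE_max = E_photon - φ = 3.2403 eV - 1.6 eV = 1.6403 eV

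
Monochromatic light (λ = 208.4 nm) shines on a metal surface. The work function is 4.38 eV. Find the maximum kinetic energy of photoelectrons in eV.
1.5693 eV

Using Einstein's photoelectric equation: KE_max = hf - φ = hc/λ - φ

First, calculate the photon energy:
E_photon = hc/λ = (6.626×10⁻³⁴ J·s)(3×10⁸ m/s) / (208.4×10⁻⁹ m)
E_photon = 5.9493 eV

Then, the maximum kinetic energy:
KE_max = E_photon - φ = 5.9493 eV - 4.38 eV = 1.5693 eV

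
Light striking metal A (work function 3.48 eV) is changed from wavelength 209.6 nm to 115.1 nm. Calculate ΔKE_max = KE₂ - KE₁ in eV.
4.8566 eV

Using Einstein's equation: KE_max = hc/λ - φ

For λ₁ = 209.6 nm:
KE₁ = hc/λ₁ - φ = 5.9153 - 3.48 = 2.4353 eV

For λ₂ = 115.1 nm:
KE₂ = hc/λ₂ - φ = 10.7719 - 3.48 = 7.2919 eV

Change in KE:
ΔKE = KE₂ - KE₁ = 7.2919 - 2.4353 = 4.8566 eV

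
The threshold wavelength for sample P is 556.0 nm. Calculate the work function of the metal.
2.23 eV

At the threshold wavelength, photon energy equals work function:
φ = hc/λ₀

Calculating:
φ = (6.626×10⁻³⁴ J·s)(3×10⁸ m/s) / (556.0×10⁻⁹ m)
φ = 2.23 eV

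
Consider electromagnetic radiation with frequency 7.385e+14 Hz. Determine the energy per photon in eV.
3.0542 eV

Using E = hf:

E = hf = (6.626×10⁻³⁴ J·s)(7.385e+14 Hz)
E = 3.0542 eV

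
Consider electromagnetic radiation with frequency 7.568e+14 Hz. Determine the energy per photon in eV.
3.1299 eV

Using E = hf:

E = hf = (6.626×10⁻³⁴ J·s)(7.568e+14 Hz)
E = 3.1299 eV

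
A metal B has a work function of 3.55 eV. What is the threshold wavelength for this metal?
349.25 nm

The threshold wavelength is when the photon energy equals the work function:
hc/λ₀ = φ

Solving for λ₀:
λ₀ = hc/φ = (6.626×10⁻³⁴ J·s)(3×10⁸ m/s) / (3.55 eV × 1.602×10⁻¹⁹ J/eV)
λ₀ = 349.25 nm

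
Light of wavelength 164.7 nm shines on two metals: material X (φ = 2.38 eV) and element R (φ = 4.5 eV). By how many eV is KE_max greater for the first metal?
2.1200 eV

Using KE_max = hc/λ - φ for each metal:

Photon energy: E = hc/λ = 7.5279 eV

For material X (φ₁ = 2.38 eV):
KE₁ = E - φ₁ = 7.5279 - 2.38 = 5.1479 eV

For element R (φ₂ = 4.5 eV):
KE₂ = E - φ₂ = 7.5279 - 4.5 = 3.0279 eV

Difference:
ΔKE = KE₁ - KE₂ = 5.1479 - 3.0279 = 2.1200 eV

Note: The difference equals the difference in work functions: 4.5 - 2.38 = 2.12 eV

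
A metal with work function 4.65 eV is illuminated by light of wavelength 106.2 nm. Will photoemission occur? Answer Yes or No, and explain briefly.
Yes

For photoemission, the photon energy must exceed the work function.

Photon energy: E = hc/λ = 11.6746 eV
Work function: φ = 4.65 eV

Since E_photon (11.6746 eV) > φ (4.65 eV), photoemission WILL occur.
The threshold wavelength is λ₀ = hc/φ = 266.6 nm.
Since 106.2 nm < 266.6 nm, the light has sufficient energy.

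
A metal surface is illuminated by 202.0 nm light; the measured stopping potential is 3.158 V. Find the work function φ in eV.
2.98 eV

The stopping potential gives the maximum kinetic energy: KE_max = eV_s = 3.158 eV

From Einstein's photoelectric equation: KE_max = hc/λ - φ
Rearranging: φ = hc/λ - KE_max

Calculate photon energy:
E_photon = hc/λ = (6.626×10⁻³⁴ J·s)(3×10⁸ m/s) / (202.0×10⁻⁹ m) = 6.1378 eV

Therefore:
φ = 6.1378 - 3.158 = 2.98 eV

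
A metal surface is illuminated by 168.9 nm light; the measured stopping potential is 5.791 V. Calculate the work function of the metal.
1.55 eV

The stopping potential gives the maximum kinetic energy: KE_max = eV_s = 5.791 eV

From Einstein's photoelectric equation: KE_max = hc/λ - φ
Rearranging: φ = hc/λ - KE_max

Calculate photon energy:
E_photon = hc/λ = (6.626×10⁻³⁴ J·s)(3×10⁸ m/s) / (168.9×10⁻⁹ m) = 7.3407 eV

Therefore:
φ = 7.3407 - 5.791 = 1.55 eV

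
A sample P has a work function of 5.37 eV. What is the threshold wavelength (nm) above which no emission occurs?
230.88 nm

The threshold wavelength is when the photon energy equals the work function:
hc/λ₀ = φ

Solving for λ₀:
λ₀ = hc/φ = (6.626×10⁻³⁴ J·s)(3×10⁸ m/s) / (5.37 eV × 1.602×10⁻¹⁹ J/eV)
λ₀ = 230.88 nm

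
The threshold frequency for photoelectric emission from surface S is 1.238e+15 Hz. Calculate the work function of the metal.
5.12 eV

At the threshold frequency, photon energy equals work function:
φ = hf₀

Calculating:
φ = (6.626×10⁻³⁴ J·s)(1.238e+15 Hz)
φ = 5.12 eV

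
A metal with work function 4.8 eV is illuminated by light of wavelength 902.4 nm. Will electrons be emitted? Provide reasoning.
No

For photoemission, the photon energy must exceed the work function.

Photon energy: E = hc/λ = 1.3739 eV
Work function: φ = 4.8 eV

Since E_photon (1.3739 eV) < φ (4.8 eV), photoemission will NOT occur.
The threshold wavelength is λ₀ = hc/φ = 258.3 nm.
Since 902.4 nm > 258.3 nm, the photons lack sufficient energy.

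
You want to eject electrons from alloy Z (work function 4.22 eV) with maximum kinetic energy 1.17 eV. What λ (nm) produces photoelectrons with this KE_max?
230.03 nm

From Einstein's equation: KE_max = hc/λ - φ

Rearranging for λ:
hc/λ = KE_max + φ
λ = hc/(KE_max + φ)

Required photon energy:
E_photon = KE_max + φ = 1.17 + 4.22 = 5.39 eV

Required wavelength:
λ = hc/E_photon = (6.626×10⁻³⁴)(3×10⁸) / (5.39 × 1.602×10⁻¹⁹)
λ = 230.03 nm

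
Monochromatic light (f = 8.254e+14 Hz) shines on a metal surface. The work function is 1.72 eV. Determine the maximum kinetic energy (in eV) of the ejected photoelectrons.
1.6936 eV

Using Einstein's photoelectric equation: KE_max = hf - φ

First, calculate the photon energy:
E_photon = hf = (6.626×10⁻³⁴ J·s)(8.254e+14 Hz)
E_photon = 3.4136 eV

Then, the maximum kinetic energy:
KE_max = E_photon - φ = 3.4136 eV - 1.72 eV = 1.6936 eV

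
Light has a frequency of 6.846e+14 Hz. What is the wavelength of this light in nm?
437.91 nm

Using the wave equation: c = fλ

Solving for wavelength:
λ = c/f = (3×10⁸ m/s) / (6.846e+14 Hz)
λ = 437.91 nm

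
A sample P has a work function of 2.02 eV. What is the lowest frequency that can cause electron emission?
4.8843e+14 Hz

The threshold frequency is when the photon energy equals the work function:
hf₀ = φ

Solving for f₀:
f₀ = φ/h = (2.02 eV × 1.602×10⁻¹⁹ J/eV) / (6.626×10⁻³⁴ J·s)
f₀ = 4.8843e+14 Hz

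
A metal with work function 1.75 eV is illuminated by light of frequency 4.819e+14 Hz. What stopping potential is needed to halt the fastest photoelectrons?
0.2430 V

The stopping potential V_s satisfies: eV_s = KE_max

First, find KE_max using Einstein's equation:
E_photon = hf = (6.626×10⁻³⁴ J·s)(4.819e+14 Hz) = 1.9930 eV
KE_max = E_photon - φ = 1.9930 - 1.75 = 0.2430 eV

Since eV_s = KE_max:
V_s = KE_max/e = 0.2430 V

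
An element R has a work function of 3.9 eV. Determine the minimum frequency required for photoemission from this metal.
9.4302e+14 Hz

The threshold frequency is when the photon energy equals the work function:
hf₀ = φ

Solving for f₀:
f₀ = φ/h = (3.9 eV × 1.602×10⁻¹⁹ J/eV) / (6.626×10⁻³⁴ J·s)
f₀ = 9.4302e+14 Hz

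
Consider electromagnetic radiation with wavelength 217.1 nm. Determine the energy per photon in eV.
5.7109 eV

Using E = hf = hc/λ:

E = hc/λ = (6.626×10⁻³⁴ J·s)(3×10⁸ m/s) / (217.1×10⁻⁹ m)
E = 5.7109 eV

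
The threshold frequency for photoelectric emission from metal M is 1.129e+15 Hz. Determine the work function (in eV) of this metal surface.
4.67 eV

At the threshold frequency, photon energy equals work function:
φ = hf₀

Calculating:
φ = (6.626×10⁻³⁴ J·s)(1.129e+15 Hz)
φ = 4.67 eV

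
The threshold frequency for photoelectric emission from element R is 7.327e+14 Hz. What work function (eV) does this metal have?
3.03 eV

At the threshold frequency, photon energy equals work function:
φ = hf₀

Calculating:
φ = (6.626×10⁻³⁴ J·s)(7.327e+14 Hz)
φ = 3.03 eV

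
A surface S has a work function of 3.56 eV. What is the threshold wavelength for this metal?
348.27 nm

The threshold wavelength is when the photon energy equals the work function:
hc/λ₀ = φ

Solving for λ₀:
λ₀ = hc/φ = (6.626×10⁻³⁴ J·s)(3×10⁸ m/s) / (3.56 eV × 1.602×10⁻¹⁹ J/eV)
λ₀ = 348.27 nm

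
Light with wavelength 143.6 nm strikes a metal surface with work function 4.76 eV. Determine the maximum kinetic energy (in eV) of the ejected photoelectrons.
3.8740 eV

Using Einstein's photoelectric equation: KE_max = hf - φ = hc/λ - φ

First, calculate the photon energy:
E_photon = hc/λ = (6.626×10⁻³⁴ J·s)(3×10⁸ m/s) / (143.6×10⁻⁹ m)
E_photon = 8.6340 eV

Then, the maximum kinetic energy:
KE_max = E_photon - φ = 8.6340 eV - 4.76 eV = 3.8740 eV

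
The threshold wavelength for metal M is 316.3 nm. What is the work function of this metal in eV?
3.92 eV

At the threshold wavelength, photon energy equals work function:
φ = hc/λ₀

Calculating:
φ = (6.626×10⁻³⁴ J·s)(3×10⁸ m/s) / (316.3×10⁻⁹ m)
φ = 3.92 eV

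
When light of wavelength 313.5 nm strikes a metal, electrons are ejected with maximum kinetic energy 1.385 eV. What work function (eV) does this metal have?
2.57 eV

From Einstein's photoelectric equation: KE_max = hf - φ = hc/λ - φ

Rearranging for φ:
φ = hc/λ - KE_max

Calculate photon energy:
E_photon = hc/λ = 3.9548 eV

Therefore:
φ = 3.9548 - 1.385 = 2.57 eV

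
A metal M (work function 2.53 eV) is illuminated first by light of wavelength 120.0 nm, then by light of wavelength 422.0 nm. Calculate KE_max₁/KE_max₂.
19.1219

Using Einstein's equation: KE_max = hc/λ - φ

For λ₁ = 120.0 nm:
E₁ = hc/λ₁ = 10.3320 eV
KE₁ = E₁ - φ = 10.3320 - 2.53 = 7.8020 eV

For λ₂ = 422.0 nm:
E₂ = hc/λ₂ = 2.9380 eV
KE₂ = E₂ - φ = 2.9380 - 2.53 = 0.4080 eV

Ratio: KE₁/KE₂ = 7.8020/0.4080 = 19.1219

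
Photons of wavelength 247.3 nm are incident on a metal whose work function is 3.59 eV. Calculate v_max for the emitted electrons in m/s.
7.0763e+05 m/s

First, find the maximum kinetic energy:
E_photon = hc/λ = 5.0135 eV
KE_max = E_photon - φ = 5.0135 - 3.59 = 1.4235 eV

Convert to Joules: KE_max = 1.4235 × 1.602×10⁻¹⁹ J = 2.2807e-19 J

Then use KE = ½mv² to find velocity:
v = √(2·KE/m) = √(2 × 2.2807e-19 J / 9.109e-31 kg)
v = 7.0763e+05 m/s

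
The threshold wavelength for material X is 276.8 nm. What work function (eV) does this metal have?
4.48 eV

At the threshold wavelength, photon energy equals work function:
φ = hc/λ₀

Calculating:
φ = (6.626×10⁻³⁴ J·s)(3×10⁸ m/s) / (276.8×10⁻⁹ m)
φ = 4.48 eV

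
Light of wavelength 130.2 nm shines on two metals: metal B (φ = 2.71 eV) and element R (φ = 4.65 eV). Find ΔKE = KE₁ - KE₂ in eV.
1.9400 eV

Using KE_max = hc/λ - φ for each metal:

Photon energy: E = hc/λ = 9.5226 eV

For metal B (φ₁ = 2.71 eV):
KE₁ = E - φ₁ = 9.5226 - 2.71 = 6.8126 eV

For element R (φ₂ = 4.65 eV):
KE₂ = E - φ₂ = 9.5226 - 4.65 = 4.8726 eV

Difference:
ΔKE = KE₁ - KE₂ = 6.8126 - 4.8726 = 1.9400 eV

Note: The difference equals the difference in work functions: 4.65 - 2.71 = 1.94 eV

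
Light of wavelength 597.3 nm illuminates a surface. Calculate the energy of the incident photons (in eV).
2.0757 eV

Using E = hf = hc/λ:

E = hc/λ = (6.626×10⁻³⁴ J·s)(3×10⁸ m/s) / (597.3×10⁻⁹ m)
E = 2.0757 eV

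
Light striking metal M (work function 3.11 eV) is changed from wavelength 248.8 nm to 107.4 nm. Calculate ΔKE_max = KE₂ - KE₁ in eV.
6.5609 eV

Using Einstein's equation: KE_max = hc/λ - φ

For λ₁ = 248.8 nm:
KE₁ = hc/λ₁ - φ = 4.9833 - 3.11 = 1.8733 eV

For λ₂ = 107.4 nm:
KE₂ = hc/λ₂ - φ = 11.5442 - 3.11 = 8.4342 eV

Change in KE:
ΔKE = KE₂ - KE₁ = 8.4342 - 1.8733 = 6.5609 eV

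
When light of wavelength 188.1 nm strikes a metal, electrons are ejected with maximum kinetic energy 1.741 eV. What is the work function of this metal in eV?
4.85 eV

From Einstein's photoelectric equation: KE_max = hf - φ = hc/λ - φ

Rearranging for φ:
φ = hc/λ - KE_max

Calculate photon energy:
E_photon = hc/λ = 6.5914 eV

Therefore:
φ = 6.5914 - 1.741 = 4.85 eV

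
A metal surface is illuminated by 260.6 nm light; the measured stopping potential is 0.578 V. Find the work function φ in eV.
4.18 eV

The stopping potential gives the maximum kinetic energy: KE_max = eV_s = 0.578 eV

From Einstein's photoelectric equation: KE_max = hc/λ - φ
Rearranging: φ = hc/λ - KE_max

Calculate photon energy:
E_photon = hc/λ = (6.626×10⁻³⁴ J·s)(3×10⁸ m/s) / (260.6×10⁻⁹ m) = 4.7576 eV

Therefore:
φ = 4.7576 - 0.578 = 4.18 eV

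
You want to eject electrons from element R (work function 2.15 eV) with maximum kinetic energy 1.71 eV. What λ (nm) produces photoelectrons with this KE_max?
321.20 nm

From Einstein's equation: KE_max = hc/λ - φ

Rearranging for λ:
hc/λ = KE_max + φ
λ = hc/(KE_max + φ)

Required photon energy:
E_photon = KE_max + φ = 1.71 + 2.15 = 3.86 eV

Required wavelength:
λ = hc/E_photon = (6.626×10⁻³⁴)(3×10⁸) / (3.86 × 1.602×10⁻¹⁹)
λ = 321.20 nm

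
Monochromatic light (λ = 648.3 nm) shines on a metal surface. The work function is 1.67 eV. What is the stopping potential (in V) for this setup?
0.2425 V

The stopping potential V_s satisfies: eV_s = KE_max

First, find KE_max using Einstein's equation:
E_photon = hc/λ = 1.9125 eV
KE_max = E_photon - φ = 1.9125 - 1.67 = 0.2425 eV

Since eV_s = KE_max:
V_s = KE_max/e = 0.2425 V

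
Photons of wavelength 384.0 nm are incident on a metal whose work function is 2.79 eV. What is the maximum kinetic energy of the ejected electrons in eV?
0.4388 eV

Using Einstein's photoelectric equation: KE_max = hf - φ = hc/λ - φ

First, calculate the photon energy:
E_photon = hc/λ = (6.626×10⁻³⁴ J·s)(3×10⁸ m/s) / (384.0×10⁻⁹ m)
E_photon = 3.2288 eV

Then, the maximum kinetic energy:
KE_max = E_photon - φ = 3.2288 eV - 2.79 eV = 0.4388 eV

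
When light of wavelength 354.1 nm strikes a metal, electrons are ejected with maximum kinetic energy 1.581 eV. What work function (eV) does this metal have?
1.92 eV

From Einstein's photoelectric equation: KE_max = hf - φ = hc/λ - φ

Rearranging for φ:
φ = hc/λ - KE_max

Calculate photon energy:
E_photon = hc/λ = 3.5014 eV

Therefore:
φ = 3.5014 - 1.581 = 1.92 eV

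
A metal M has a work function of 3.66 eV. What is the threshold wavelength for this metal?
338.75 nm

The threshold wavelength is when the photon energy equals the work function:
hc/λ₀ = φ

Solving for λ₀:
λ₀ = hc/φ = (6.626×10⁻³⁴ J·s)(3×10⁸ m/s) / (3.66 eV × 1.602×10⁻¹⁹ J/eV)
λ₀ = 338.75 nm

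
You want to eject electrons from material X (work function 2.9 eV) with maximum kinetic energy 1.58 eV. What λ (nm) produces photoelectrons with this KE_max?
276.75 nm

From Einstein's equation: KE_max = hc/λ - φ

Rearranging for λ:
hc/λ = KE_max + φ
λ = hc/(KE_max + φ)

Required photon energy:
E_photon = KE_max + φ = 1.58 + 2.9 = 4.48 eV

Required wavelength:
λ = hc/E_photon = (6.626×10⁻³⁴)(3×10⁸) / (4.48 × 1.602×10⁻¹⁹)
λ = 276.75 nm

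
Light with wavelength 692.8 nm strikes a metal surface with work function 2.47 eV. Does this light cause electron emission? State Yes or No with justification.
No

For photoemission, the photon energy must exceed the work function.

Photon energy: E = hc/λ = 1.7896 eV
Work function: φ = 2.47 eV

Since E_photon (1.7896 eV) < φ (2.47 eV), photoemission will NOT occur.
The threshold wavelength is λ₀ = hc/φ = 502.0 nm.
Since 692.8 nm > 502.0 nm, the photons lack sufficient energy.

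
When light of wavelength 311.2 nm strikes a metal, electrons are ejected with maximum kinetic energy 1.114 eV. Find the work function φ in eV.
2.87 eV

From Einstein's photoelectric equation: KE_max = hf - φ = hc/λ - φ

Rearranging for φ:
φ = hc/λ - KE_max

Calculate photon energy:
E_photon = hc/λ = 3.9841 eV

Therefore:
φ = 3.9841 - 1.114 = 2.87 eV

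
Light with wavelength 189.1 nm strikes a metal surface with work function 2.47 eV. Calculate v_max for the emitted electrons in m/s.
1.1990e+06 m/s

First, find the maximum kinetic energy:
E_photon = hc/λ = 6.5565 eV
KE_max = E_photon - φ = 6.5565 - 2.47 = 4.0865 eV

Convert to Joules: KE_max = 4.0865 × 1.602×10⁻¹⁹ J = 6.5474e-19 J

Then use KE = ½mv² to find velocity:
v = √(2·KE/m) = √(2 × 6.5474e-19 J / 9.109e-31 kg)
v = 1.1990e+06 m/s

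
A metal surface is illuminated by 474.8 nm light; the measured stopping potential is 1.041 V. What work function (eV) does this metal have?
1.57 eV

The stopping potential gives the maximum kinetic energy: KE_max = eV_s = 1.041 eV

From Einstein's photoelectric equation: KE_max = hc/λ - φ
Rearranging: φ = hc/λ - KE_max

Calculate photon energy:
E_photon = hc/λ = (6.626×10⁻³⁴ J·s)(3×10⁸ m/s) / (474.8×10⁻⁹ m) = 2.6113 eV

Therefore:
φ = 2.6113 - 1.041 = 1.57 eV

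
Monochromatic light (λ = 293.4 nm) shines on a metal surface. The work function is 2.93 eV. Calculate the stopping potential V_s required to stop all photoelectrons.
1.2958 V

The stopping potential V_s satisfies: eV_s = KE_max

First, find KE_max using Einstein's equation:
E_photon = hc/λ = 4.2258 eV
KE_max = E_photon - φ = 4.2258 - 2.93 = 1.2958 eV

Since eV_s = KE_max:
V_s = KE_max/e = 1.2958 V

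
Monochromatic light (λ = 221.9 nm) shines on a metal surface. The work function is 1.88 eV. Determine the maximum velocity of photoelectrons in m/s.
1.1420e+06 m/s

First, find the maximum kinetic energy:
E_photon = hc/λ = 5.5874 eV
KE_max = E_photon - φ = 5.5874 - 1.88 = 3.7074 eV

Convert to Joules: KE_max = 3.7074 × 1.602×10⁻¹⁹ J = 5.9399e-19 J

Then use KE = ½mv² to find velocity:
v = √(2·KE/m) = √(2 × 5.9399e-19 J / 9.109e-31 kg)
v = 1.1420e+06 m/s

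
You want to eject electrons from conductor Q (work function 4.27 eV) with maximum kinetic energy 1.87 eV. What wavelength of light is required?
201.93 nm

From Einstein's equation: KE_max = hc/λ - φ

Rearranging for λ:
hc/λ = KE_max + φ
λ = hc/(KE_max + φ)

Required photon energy:
E_photon = KE_max + φ = 1.87 + 4.27 = 6.14 eV

Required wavelength:
λ = hc/E_photon = (6.626×10⁻³⁴)(3×10⁸) / (6.14 × 1.602×10⁻¹⁹)
λ = 201.93 nm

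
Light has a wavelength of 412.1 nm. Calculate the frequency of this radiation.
7.2748e+14 Hz

Using the wave equation: c = fλ

Solving for frequency:
f = c/λ = (3×10⁸ m/s) / (412.1×10⁻⁹ m)
f = 7.2748e+14 Hz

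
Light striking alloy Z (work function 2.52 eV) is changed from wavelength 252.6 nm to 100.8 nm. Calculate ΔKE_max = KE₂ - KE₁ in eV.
7.3917 eV

Using Einstein's equation: KE_max = hc/λ - φ

For λ₁ = 252.6 nm:
KE₁ = hc/λ₁ - φ = 4.9083 - 2.52 = 2.3883 eV

For λ₂ = 100.8 nm:
KE₂ = hc/λ₂ - φ = 12.3000 - 2.52 = 9.7800 eV

Change in KE:
ΔKE = KE₂ - KE₁ = 9.7800 - 2.3883 = 7.3917 eV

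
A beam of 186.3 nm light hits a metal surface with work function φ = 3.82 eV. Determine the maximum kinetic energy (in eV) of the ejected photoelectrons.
2.8351 eV

Using Einstein's photoelectric equation: KE_max = hf - φ = hc/λ - φ

First, calculate the photon energy:
E_photon = hc/λ = (6.626×10⁻³⁴ J·s)(3×10⁸ m/s) / (186.3×10⁻⁹ m)
E_photon = 6.6551 eV

Then, the maximum kinetic energy:
KE_max = E_photon - φ = 6.6551 eV - 3.82 eV = 2.8351 eV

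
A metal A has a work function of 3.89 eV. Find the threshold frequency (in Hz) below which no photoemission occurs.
9.4060e+14 Hz

The threshold frequency is when the photon energy equals the work function:
hf₀ = φ

Solving for f₀:
f₀ = φ/h = (3.89 eV × 1.602×10⁻¹⁹ J/eV) / (6.626×10⁻³⁴ J·s)
f₀ = 9.4060e+14 Hz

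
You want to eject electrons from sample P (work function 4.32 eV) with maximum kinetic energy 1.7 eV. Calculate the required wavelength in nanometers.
205.95 nm

From Einstein's equation: KE_max = hc/λ - φ

Rearranging for λ:
hc/λ = KE_max + φ
λ = hc/(KE_max + φ)

Required photon energy:
E_photon = KE_max + φ = 1.7 + 4.32 = 6.02 eV

Required wavelength:
λ = hc/E_photon = (6.626×10⁻³⁴)(3×10⁸) / (6.02 × 1.602×10⁻¹⁹)
λ = 205.95 nm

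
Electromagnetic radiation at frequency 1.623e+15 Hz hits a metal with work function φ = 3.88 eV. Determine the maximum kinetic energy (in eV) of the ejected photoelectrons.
2.8322 eV

Using Einstein's photoelectric equation: KE_max = hf - φ

First, calculate the photon energy:
E_photon = hf = (6.626×10⁻³⁴ J·s)(1.623e+15 Hz)
E_photon = 6.7122 eV

Then, the maximum kinetic energy:
KE_max = E_photon - φ = 6.7122 eV - 3.88 eV = 2.8322 eV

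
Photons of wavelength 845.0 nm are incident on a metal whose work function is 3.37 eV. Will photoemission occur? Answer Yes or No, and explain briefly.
No

For photoemission, the photon energy must exceed the work function.

Photon energy: E = hc/λ = 1.4673 eV
Work function: φ = 3.37 eV

Since E_photon (1.4673 eV) < φ (3.37 eV), photoemission will NOT occur.
The threshold wavelength is λ₀ = hc/φ = 367.9 nm.
Since 845.0 nm > 367.9 nm, the photons lack sufficient energy.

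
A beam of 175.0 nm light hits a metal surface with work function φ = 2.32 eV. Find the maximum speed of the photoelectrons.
1.2946e+06 m/s

First, find the maximum kinetic energy:
E_photon = hc/λ = 7.0848 eV
KE_max = E_photon - φ = 7.0848 - 2.32 = 4.7648 eV

Convert to Joules: KE_max = 4.7648 × 1.602×10⁻¹⁹ J = 7.6341e-19 J

Then use KE = ½mv² to find velocity:
v = √(2·KE/m) = √(2 × 7.6341e-19 J / 9.109e-31 kg)
v = 1.2946e+06 m/s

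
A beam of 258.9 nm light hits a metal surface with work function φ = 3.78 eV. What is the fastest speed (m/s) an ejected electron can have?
5.9573e+05 m/s

First, find the maximum kinetic energy:
E_photon = hc/λ = 4.7889 eV
KE_max = E_photon - φ = 4.7889 - 3.78 = 1.0089 eV

Convert to Joules: KE_max = 1.0089 × 1.602×10⁻¹⁹ J = 1.6164e-19 J

Then use KE = ½mv² to find velocity:
v = √(2·KE/m) = √(2 × 1.6164e-19 J / 9.109e-31 kg)
v = 5.9573e+05 m/s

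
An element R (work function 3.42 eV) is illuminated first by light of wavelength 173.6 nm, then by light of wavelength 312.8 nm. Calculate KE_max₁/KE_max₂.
6.8457

Using Einstein's equation: KE_max = hc/λ - φ

For λ₁ = 173.6 nm:
E₁ = hc/λ₁ = 7.1419 eV
KE₁ = E₁ - φ = 7.1419 - 3.42 = 3.7219 eV

For λ₂ = 312.8 nm:
E₂ = hc/λ₂ = 3.9637 eV
KE₂ = E₂ - φ = 3.9637 - 3.42 = 0.5437 eV

Ratio: KE₁/KE₂ = 3.7219/0.5437 = 6.8457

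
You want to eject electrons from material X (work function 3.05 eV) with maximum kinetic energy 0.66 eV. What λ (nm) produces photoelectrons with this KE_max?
334.19 nm

From Einstein's equation: KE_max = hc/λ - φ

Rearranging for λ:
hc/λ = KE_max + φ
λ = hc/(KE_max + φ)

Required photon energy:
E_photon = KE_max + φ = 0.66 + 3.05 = 3.71 eV

Required wavelength:
λ = hc/E_photon = (6.626×10⁻³⁴)(3×10⁸) / (3.71 × 1.602×10⁻¹⁹)
λ = 334.19 nm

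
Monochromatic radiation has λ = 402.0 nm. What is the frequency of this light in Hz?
7.4575e+14 Hz

Using the wave equation: c = fλ

Solving for frequency:
f = c/λ = (3×10⁸ m/s) / (402.0×10⁻⁹ m)
f = 7.4575e+14 Hz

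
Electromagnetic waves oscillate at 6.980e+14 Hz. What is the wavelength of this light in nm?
429.50 nm

Using the wave equation: c = fλ

Solving for wavelength:
λ = c/f = (3×10⁸ m/s) / (6.980e+14 Hz)
λ = 429.50 nm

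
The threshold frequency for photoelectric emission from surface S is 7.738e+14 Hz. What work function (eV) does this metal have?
3.20 eV

At the threshold frequency, photon energy equals work function:
φ = hf₀

Calculating:
φ = (6.626×10⁻³⁴ J·s)(7.738e+14 Hz)
φ = 3.20 eV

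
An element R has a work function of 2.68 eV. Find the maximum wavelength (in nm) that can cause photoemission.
462.63 nm

The threshold wavelength is when the photon energy equals the work function:
hc/λ₀ = φ

Solving for λ₀:
λ₀ = hc/φ = (6.626×10⁻³⁴ J·s)(3×10⁸ m/s) / (2.68 eV × 1.602×10⁻¹⁹ J/eV)
λ₀ = 462.63 nm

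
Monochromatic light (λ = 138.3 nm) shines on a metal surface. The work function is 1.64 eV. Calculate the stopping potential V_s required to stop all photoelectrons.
7.3249 V

The stopping potential V_s satisfies: eV_s = KE_max

First, find KE_max using Einstein's equation:
E_photon = hc/λ = 8.9649 eV
KE_max = E_photon - φ = 8.9649 - 1.64 = 7.3249 eV

Since eV_s = KE_max:
V_s = KE_max/e = 7.3249 V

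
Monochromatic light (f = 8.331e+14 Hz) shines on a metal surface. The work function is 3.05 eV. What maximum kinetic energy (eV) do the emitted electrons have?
0.3954 eV

Using Einstein's photoelectric equation: KE_max = hf - φ

First, calculate the photon energy:
E_photon = hf = (6.626×10⁻³⁴ J·s)(8.331e+14 Hz)
E_photon = 3.4454 eV

Then, the maximum kinetic energy:
KE_max = E_photon - φ = 3.4454 eV - 3.05 eV = 0.3954 eV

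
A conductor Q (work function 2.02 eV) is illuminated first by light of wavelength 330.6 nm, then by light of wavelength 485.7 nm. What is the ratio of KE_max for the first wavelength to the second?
3.2482

Using Einstein's equation: KE_max = hc/λ - φ

For λ₁ = 330.6 nm:
E₁ = hc/λ₁ = 3.7503 eV
KE₁ = E₁ - φ = 3.7503 - 2.02 = 1.7303 eV

For λ₂ = 485.7 nm:
E₂ = hc/λ₂ = 2.5527 eV
KE₂ = E₂ - φ = 2.5527 - 2.02 = 0.5327 eV

Ratio: KE₁/KE₂ = 1.7303/0.5327 = 3.2482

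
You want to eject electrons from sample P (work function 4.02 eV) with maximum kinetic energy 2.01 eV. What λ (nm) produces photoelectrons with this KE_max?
205.61 nm

From Einstein's equation: KE_max = hc/λ - φ

Rearranging for λ:
hc/λ = KE_max + φ
λ = hc/(KE_max + φ)

Required photon energy:
E_photon = KE_max + φ = 2.01 + 4.02 = 6.03 eV

Required wavelength:
λ = hc/E_photon = (6.626×10⁻³⁴)(3×10⁸) / (6.03 × 1.602×10⁻¹⁹)
λ = 205.61 nm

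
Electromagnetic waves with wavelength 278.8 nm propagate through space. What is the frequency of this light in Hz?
1.0753e+15 Hz

Using the wave equation: c = fλ

Solving for frequency:
f = c/λ = (3×10⁸ m/s) / (278.8×10⁻⁹ m)
f = 1.0753e+15 Hz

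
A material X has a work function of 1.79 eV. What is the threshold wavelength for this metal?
692.65 nm

The threshold wavelength is when the photon energy equals the work function:
hc/λ₀ = φ

Solving for λ₀:
λ₀ = hc/φ = (6.626×10⁻³⁴ J·s)(3×10⁸ m/s) / (1.79 eV × 1.602×10⁻¹⁹ J/eV)
λ₀ = 692.65 nm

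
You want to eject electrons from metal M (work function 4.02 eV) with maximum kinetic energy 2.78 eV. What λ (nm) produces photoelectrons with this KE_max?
182.33 nm

From Einstein's equation: KE_max = hc/λ - φ

Rearranging for λ:
hc/λ = KE_max + φ
λ = hc/(KE_max + φ)

Required photon energy:
E_photon = KE_max + φ = 2.78 + 4.02 = 6.80 eV

Required wavelength:
λ = hc/E_photon = (6.626×10⁻³⁴)(3×10⁸) / (6.80 × 1.602×10⁻¹⁹)
λ = 182.33 nm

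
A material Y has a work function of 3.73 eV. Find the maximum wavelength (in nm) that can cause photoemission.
332.40 nm

The threshold wavelength is when the photon energy equals the work function:
hc/λ₀ = φ

Solving for λ₀:
λ₀ = hc/φ = (6.626×10⁻³⁴ J·s)(3×10⁸ m/s) / (3.73 eV × 1.602×10⁻¹⁹ J/eV)
λ₀ = 332.40 nm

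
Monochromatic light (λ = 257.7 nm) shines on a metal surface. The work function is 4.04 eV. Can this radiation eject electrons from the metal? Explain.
Yes

For photoemission, the photon energy must exceed the work function.

Photon energy: E = hc/λ = 4.8112 eV
Work function: φ = 4.04 eV

Since E_photon (4.8112 eV) > φ (4.04 eV), photoemission WILL occur.
The threshold wavelength is λ₀ = hc/φ = 306.9 nm.
Since 257.7 nm < 306.9 nm, the light has sufficient energy.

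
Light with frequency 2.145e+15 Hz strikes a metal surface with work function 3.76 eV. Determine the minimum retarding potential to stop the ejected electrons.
5.1110 V

The stopping potential V_s satisfies: eV_s = KE_max

First, find KE_max using Einstein's equation:
E_photon = hf = (6.626×10⁻³⁴ J·s)(2.145e+15 Hz) = 8.8710 eV
KE_max = E_photon - φ = 8.8710 - 3.76 = 5.1110 eV

Since eV_s = KE_max:
V_s = KE_max/e = 5.1110 V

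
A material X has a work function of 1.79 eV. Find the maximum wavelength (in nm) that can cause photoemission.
692.65 nm

The threshold wavelength is when the photon energy equals the work function:
hc/λ₀ = φ

Solving for λ₀:
λ₀ = hc/φ = (6.626×10⁻³⁴ J·s)(3×10⁸ m/s) / (1.79 eV × 1.602×10⁻¹⁹ J/eV)
λ₀ = 692.65 nm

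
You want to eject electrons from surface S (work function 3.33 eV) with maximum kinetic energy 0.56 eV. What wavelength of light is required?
318.73 nm

From Einstein's equation: KE_max = hc/λ - φ

Rearranging for λ:
hc/λ = KE_max + φ
λ = hc/(KE_max + φ)

Required photon energy:
E_photon = KE_max + φ = 0.56 + 3.33 = 3.89 eV

Required wavelength:
λ = hc/E_photon = (6.626×10⁻³⁴)(3×10⁸) / (3.89 × 1.602×10⁻¹⁹)
λ = 318.73 nm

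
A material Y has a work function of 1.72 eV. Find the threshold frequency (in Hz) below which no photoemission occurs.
4.1589e+14 Hz

The threshold frequency is when the photon energy equals the work function:
hf₀ = φ

Solving for f₀:
f₀ = φ/h = (1.72 eV × 1.602×10⁻¹⁹ J/eV) / (6.626×10⁻³⁴ J·s)
f₀ = 4.1589e+14 Hz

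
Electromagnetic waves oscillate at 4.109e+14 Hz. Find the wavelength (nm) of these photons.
729.60 nm

Using the wave equation: c = fλ

Solving for wavelength:
λ = c/f = (3×10⁸ m/s) / (4.109e+14 Hz)
λ = 729.60 nm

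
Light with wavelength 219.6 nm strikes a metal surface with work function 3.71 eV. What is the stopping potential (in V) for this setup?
1.9359 V

The stopping potential V_s satisfies: eV_s = KE_max

First, find KE_max using Einstein's equation:
E_photon = hc/λ = 5.6459 eV
KE_max = E_photon - φ = 5.6459 - 3.71 = 1.9359 eV

Since eV_s = KE_max:
V_s = KE_max/e = 1.9359 V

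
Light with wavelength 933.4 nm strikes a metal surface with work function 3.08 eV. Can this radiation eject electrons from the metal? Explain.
No

For photoemission, the photon energy must exceed the work function.

Photon energy: E = hc/λ = 1.3283 eV
Work function: φ = 3.08 eV

Since E_photon (1.3283 eV) < φ (3.08 eV), photoemission will NOT occur.
The threshold wavelength is λ₀ = hc/φ = 402.5 nm.
Since 933.4 nm > 402.5 nm, the photons lack sufficient energy.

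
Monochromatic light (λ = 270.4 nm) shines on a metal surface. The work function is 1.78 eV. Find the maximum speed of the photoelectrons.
9.9336e+05 m/s

First, find the maximum kinetic energy:
E_photon = hc/λ = 4.5852 eV
KE_max = E_photon - φ = 4.5852 - 1.78 = 2.8052 eV

Convert to Joules: KE_max = 2.8052 × 1.602×10⁻¹⁹ J = 4.4944e-19 J

Then use KE = ½mv² to find velocity:
v = √(2·KE/m) = √(2 × 4.4944e-19 J / 9.109e-31 kg)
v = 9.9336e+05 m/s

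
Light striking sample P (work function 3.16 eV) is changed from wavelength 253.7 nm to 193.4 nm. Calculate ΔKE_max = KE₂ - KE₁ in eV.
1.5237 eV

Using Einstein's equation: KE_max = hc/λ - φ

For λ₁ = 253.7 nm:
KE₁ = hc/λ₁ - φ = 4.8870 - 3.16 = 1.7270 eV

For λ₂ = 193.4 nm:
KE₂ = hc/λ₂ - φ = 6.4108 - 3.16 = 3.2508 eV

Change in KE:
ΔKE = KE₂ - KE₁ = 3.2508 - 1.7270 = 1.5237 eV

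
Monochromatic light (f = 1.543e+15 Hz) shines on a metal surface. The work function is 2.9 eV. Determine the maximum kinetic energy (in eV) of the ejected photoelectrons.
3.4813 eV

Using Einstein's photoelectric equation: KE_max = hf - φ

First, calculate the photon energy:
E_photon = hf = (6.626×10⁻³⁴ J·s)(1.543e+15 Hz)
E_photon = 6.3813 eV

Then, the maximum kinetic energy:
KE_max = E_photon - φ = 6.3813 eV - 2.9 eV = 3.4813 eV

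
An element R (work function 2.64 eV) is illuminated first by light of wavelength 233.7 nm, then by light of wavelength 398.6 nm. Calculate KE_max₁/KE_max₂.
5.6649

Using Einstein's equation: KE_max = hc/λ - φ

For λ₁ = 233.7 nm:
E₁ = hc/λ₁ = 5.3053 eV
KE₁ = E₁ - φ = 5.3053 - 2.64 = 2.6653 eV

For λ₂ = 398.6 nm:
E₂ = hc/λ₂ = 3.1105 eV
KE₂ = E₂ - φ = 3.1105 - 2.64 = 0.4705 eV

Ratio: KE₁/KE₂ = 2.6653/0.4705 = 5.6649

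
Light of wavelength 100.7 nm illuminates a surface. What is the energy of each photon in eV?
12.3122 eV

Using E = hf = hc/λ:

E = hc/λ = (6.626×10⁻³⁴ J·s)(3×10⁸ m/s) / (100.7×10⁻⁹ m)
E = 12.3122 eV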